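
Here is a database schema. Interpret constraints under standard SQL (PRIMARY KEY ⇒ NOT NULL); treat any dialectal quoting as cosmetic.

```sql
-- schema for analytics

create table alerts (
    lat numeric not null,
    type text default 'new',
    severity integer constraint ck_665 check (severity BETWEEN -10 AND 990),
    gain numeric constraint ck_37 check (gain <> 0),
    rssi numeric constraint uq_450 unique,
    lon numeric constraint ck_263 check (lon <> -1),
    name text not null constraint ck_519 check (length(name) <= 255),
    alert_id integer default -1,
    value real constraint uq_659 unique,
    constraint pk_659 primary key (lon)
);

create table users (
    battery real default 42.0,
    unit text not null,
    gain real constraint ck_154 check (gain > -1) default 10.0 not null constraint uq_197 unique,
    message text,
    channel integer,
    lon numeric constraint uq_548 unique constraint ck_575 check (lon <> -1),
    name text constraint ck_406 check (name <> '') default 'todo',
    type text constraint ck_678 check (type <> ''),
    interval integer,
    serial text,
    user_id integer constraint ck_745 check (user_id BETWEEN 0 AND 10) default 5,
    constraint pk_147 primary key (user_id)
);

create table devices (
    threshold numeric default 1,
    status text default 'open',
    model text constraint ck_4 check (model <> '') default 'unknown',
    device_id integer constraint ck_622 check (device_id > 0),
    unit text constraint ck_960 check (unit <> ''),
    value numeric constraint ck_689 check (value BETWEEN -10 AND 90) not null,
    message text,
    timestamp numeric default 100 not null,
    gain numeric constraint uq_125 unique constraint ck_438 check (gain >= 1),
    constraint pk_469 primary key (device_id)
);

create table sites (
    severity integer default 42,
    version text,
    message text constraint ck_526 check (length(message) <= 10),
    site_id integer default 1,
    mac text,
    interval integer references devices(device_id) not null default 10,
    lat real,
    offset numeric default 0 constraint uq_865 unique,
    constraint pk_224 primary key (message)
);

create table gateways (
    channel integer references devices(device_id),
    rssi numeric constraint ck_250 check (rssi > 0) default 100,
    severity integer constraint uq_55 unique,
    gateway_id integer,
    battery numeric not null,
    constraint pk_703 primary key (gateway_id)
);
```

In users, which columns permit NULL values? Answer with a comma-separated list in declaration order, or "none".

battery, message, channel, lon, name, type, interval, serial

- battery: DEFAULT only fills an omitted column; an explicit NULL is still allowed → nullable.
- unit: declared NOT NULL → not nullable.
- gain: declared NOT NULL → not nullable.
- message: no NOT NULL constraint applies → nullable.
- channel: no NOT NULL constraint applies → nullable.
- lon: CHECK does not forbid NULL (a CHECK constraint passes when its expression is NULL) → nullable.
- name: CHECK does not forbid NULL (a CHECK constraint passes when its expression is NULL) → nullable.
- type: CHECK does not forbid NULL (a CHECK constraint passes when its expression is NULL) → nullable.
- interval: no NOT NULL constraint applies → nullable.
- serial: no NOT NULL constraint applies → nullable.
- user_id: part of the PRIMARY KEY, which implies NOT NULL → not nullable.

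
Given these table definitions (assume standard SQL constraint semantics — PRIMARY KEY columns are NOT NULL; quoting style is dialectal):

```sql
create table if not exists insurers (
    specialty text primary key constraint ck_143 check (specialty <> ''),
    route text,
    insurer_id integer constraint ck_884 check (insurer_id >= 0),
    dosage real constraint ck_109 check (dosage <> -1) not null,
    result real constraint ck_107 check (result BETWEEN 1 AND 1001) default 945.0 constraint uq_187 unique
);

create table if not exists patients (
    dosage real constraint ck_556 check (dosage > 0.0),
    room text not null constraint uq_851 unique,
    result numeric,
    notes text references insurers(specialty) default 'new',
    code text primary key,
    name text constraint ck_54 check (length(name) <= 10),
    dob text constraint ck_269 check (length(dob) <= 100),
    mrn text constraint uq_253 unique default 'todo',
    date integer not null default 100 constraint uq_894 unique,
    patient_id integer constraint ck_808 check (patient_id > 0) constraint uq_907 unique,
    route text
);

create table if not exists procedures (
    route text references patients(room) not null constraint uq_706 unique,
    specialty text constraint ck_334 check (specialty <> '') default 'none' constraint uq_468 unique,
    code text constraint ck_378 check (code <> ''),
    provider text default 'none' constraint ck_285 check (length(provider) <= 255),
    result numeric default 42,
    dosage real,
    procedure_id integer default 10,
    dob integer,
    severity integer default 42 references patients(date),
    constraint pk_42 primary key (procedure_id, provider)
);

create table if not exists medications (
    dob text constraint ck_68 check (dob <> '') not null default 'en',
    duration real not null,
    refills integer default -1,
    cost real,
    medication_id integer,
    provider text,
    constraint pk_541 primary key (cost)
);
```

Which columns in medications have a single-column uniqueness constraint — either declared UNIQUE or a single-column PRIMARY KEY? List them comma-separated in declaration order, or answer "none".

cost

- dob: no UNIQUE or single-column PK constraint.
- duration: no UNIQUE or single-column PK constraint.
- refills: no UNIQUE or single-column PK constraint.
- cost: single-column PRIMARY KEY → unique.
- medication_id: no UNIQUE or single-column PK constraint.
- provider: no UNIQUE or single-column PK constraint.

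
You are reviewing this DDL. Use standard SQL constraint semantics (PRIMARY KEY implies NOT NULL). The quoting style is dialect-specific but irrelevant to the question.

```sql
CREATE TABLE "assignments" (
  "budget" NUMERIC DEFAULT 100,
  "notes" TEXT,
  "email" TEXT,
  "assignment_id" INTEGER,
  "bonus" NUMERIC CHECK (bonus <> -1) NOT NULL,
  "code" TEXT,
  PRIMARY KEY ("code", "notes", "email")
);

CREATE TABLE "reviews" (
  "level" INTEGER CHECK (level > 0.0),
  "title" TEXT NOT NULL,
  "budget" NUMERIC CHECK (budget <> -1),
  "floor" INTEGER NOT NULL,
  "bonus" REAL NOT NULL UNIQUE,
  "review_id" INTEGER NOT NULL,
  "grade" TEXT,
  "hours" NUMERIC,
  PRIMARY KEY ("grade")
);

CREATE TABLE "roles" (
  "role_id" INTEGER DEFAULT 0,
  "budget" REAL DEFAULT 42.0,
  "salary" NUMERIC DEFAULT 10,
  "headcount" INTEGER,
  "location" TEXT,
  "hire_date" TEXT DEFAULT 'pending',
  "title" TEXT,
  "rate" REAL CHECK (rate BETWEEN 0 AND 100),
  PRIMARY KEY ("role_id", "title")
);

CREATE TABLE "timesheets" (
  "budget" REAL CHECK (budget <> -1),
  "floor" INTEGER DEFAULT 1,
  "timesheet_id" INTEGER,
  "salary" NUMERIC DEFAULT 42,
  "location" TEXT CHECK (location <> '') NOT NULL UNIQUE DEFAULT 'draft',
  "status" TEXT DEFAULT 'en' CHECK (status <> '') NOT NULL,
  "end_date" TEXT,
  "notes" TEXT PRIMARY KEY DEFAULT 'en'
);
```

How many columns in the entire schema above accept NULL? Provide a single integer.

16

assignments: 2 nullable (budget, assignment_id — PK (code, notes, email) and explicit NOT NULL columns excluded).
reviews: 3 nullable (level, budget, hours — PK (grade) and explicit NOT NULL columns excluded).
roles: 6 nullable (budget, salary, headcount, location, hire_date, rate — PK (role_id, title) and explicit NOT NULL columns excluded).
timesheets: 5 nullable (budget, floor, timesheet_id, salary, end_date — PK (notes) and explicit NOT NULL columns excluded).
Total: 2 + 3 + 6 + 5 = 16.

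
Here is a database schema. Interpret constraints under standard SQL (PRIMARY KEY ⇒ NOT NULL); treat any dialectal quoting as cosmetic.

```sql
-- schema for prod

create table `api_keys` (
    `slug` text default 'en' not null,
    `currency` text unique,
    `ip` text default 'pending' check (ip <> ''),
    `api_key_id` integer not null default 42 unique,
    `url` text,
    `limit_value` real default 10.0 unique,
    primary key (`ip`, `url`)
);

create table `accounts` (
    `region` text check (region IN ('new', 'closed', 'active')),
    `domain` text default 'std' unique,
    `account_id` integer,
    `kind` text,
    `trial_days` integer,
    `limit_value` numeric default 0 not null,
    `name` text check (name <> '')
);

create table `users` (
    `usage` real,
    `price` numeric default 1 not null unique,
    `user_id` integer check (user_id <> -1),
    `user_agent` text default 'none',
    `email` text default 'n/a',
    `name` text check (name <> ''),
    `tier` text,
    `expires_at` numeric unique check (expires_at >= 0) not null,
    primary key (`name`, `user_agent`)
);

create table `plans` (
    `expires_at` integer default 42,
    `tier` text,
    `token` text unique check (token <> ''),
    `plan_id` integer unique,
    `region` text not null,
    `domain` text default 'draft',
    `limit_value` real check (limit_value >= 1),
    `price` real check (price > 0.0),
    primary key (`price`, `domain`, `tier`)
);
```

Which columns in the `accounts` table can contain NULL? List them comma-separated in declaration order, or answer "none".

- region: CHECK does not forbid NULL (a CHECK constraint passes when its expression is NULL) → nullable.
- domain: UNIQUE does not imply NOT NULL → nullable.
- account_id: no NOT NULL constraint applies → nullable.
- kind: no NOT NULL constraint applies → nullable.
- trial_days: no NOT NULL constraint applies → nullable.
- limit_value: declared NOT NULL → not nullable.
- name: CHECK does not forbid NULL (a CHECK constraint passes when its expression is NULL) → nullable.

region, domain, account_id, kind, trial_days, name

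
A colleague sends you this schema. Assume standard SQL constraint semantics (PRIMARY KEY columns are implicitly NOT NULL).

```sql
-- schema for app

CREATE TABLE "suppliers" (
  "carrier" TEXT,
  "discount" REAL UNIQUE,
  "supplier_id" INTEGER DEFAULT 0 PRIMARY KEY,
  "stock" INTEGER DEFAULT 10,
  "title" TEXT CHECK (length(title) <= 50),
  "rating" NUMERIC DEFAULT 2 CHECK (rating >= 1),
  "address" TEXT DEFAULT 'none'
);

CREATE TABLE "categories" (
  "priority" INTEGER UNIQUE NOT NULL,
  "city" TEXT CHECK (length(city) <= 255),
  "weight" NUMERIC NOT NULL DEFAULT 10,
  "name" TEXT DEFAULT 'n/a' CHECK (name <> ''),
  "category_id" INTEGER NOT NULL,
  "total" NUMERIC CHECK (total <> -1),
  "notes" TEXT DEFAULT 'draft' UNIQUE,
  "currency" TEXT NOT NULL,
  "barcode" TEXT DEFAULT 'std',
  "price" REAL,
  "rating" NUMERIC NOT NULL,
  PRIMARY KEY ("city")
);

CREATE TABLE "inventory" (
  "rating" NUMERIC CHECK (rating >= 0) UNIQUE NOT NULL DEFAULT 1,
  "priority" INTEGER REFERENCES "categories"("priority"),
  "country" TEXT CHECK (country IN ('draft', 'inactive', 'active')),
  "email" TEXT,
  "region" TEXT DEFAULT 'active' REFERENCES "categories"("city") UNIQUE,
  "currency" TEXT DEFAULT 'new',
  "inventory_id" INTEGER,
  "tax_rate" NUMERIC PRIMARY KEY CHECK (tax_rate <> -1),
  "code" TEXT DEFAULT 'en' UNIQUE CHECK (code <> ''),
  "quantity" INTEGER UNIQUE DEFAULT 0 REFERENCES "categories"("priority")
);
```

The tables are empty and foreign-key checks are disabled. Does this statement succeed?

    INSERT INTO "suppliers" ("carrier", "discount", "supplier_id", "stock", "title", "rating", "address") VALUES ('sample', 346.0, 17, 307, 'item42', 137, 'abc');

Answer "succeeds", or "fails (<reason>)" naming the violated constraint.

NOT NULL columns: supplier_id is supplied.
CHECK constraints: 'item42' satisfies (length(title) <= 50); 137 satisfies (rating >= 1).
No constraint is violated.

succeeds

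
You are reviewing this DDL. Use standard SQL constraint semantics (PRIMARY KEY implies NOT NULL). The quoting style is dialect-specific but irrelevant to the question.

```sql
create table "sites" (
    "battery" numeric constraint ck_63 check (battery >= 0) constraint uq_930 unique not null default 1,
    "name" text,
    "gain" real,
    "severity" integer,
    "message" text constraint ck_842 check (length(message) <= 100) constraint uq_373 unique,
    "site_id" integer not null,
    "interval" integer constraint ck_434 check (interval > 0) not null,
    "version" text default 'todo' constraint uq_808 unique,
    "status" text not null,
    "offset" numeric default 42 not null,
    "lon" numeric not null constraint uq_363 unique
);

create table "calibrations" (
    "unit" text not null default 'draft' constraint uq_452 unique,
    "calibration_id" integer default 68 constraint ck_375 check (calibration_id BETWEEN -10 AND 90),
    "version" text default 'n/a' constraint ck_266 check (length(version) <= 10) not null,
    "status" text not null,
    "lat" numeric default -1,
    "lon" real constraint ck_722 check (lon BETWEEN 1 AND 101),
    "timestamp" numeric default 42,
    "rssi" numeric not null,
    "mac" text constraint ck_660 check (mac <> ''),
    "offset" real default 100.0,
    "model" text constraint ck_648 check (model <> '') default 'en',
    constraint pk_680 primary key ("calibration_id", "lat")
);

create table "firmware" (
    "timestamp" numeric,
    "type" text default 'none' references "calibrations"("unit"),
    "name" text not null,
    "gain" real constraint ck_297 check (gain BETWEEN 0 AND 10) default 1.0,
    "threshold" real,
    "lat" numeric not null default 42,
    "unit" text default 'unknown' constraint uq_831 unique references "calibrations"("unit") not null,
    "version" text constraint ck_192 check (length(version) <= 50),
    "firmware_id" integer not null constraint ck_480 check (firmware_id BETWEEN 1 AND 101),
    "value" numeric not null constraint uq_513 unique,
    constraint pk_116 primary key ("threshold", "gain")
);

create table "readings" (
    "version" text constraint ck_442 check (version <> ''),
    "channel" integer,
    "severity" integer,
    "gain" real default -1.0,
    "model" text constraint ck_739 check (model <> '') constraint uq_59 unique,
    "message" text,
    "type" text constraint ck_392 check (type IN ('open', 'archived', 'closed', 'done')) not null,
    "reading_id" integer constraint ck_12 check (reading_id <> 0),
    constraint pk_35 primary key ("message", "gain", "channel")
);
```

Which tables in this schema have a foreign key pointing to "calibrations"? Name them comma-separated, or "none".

firmware

- firmware.type references calibrations(unit).
- firmware.unit references calibrations(unit).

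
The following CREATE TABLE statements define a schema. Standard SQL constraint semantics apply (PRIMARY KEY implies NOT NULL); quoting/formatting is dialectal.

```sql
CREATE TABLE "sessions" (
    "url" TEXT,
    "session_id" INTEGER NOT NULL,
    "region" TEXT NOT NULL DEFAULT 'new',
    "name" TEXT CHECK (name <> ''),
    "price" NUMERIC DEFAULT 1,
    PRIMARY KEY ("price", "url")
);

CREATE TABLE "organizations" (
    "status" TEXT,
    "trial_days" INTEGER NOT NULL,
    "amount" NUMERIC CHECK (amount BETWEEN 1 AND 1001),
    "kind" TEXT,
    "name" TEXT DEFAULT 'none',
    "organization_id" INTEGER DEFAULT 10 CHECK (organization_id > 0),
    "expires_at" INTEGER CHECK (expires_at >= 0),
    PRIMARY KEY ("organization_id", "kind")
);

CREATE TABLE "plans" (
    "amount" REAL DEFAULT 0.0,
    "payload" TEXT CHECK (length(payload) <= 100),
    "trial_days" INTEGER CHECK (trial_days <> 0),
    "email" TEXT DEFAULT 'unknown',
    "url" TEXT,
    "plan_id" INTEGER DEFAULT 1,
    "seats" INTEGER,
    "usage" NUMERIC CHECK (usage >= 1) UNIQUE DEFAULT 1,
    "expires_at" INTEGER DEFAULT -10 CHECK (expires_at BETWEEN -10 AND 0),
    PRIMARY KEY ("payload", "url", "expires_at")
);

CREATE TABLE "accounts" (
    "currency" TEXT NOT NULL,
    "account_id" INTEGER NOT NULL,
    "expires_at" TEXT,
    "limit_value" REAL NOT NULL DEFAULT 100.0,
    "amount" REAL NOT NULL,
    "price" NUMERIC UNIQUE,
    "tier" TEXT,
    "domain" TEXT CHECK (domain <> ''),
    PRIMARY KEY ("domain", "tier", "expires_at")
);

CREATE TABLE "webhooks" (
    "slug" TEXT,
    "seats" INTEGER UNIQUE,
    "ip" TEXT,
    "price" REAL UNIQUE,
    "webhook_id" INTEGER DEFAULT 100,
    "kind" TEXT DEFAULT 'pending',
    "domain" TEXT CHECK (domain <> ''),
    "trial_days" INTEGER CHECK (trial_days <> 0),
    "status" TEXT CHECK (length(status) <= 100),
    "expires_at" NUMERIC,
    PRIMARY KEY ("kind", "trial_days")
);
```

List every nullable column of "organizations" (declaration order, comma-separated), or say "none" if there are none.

- status: no NOT NULL constraint applies → nullable.
- trial_days: declared NOT NULL → not nullable.
- amount: CHECK does not forbid NULL (a CHECK constraint passes when its expression is NULL) → nullable.
- kind: part of the PRIMARY KEY, which implies NOT NULL → not nullable.
- name: DEFAULT only fills an omitted column; an explicit NULL is still allowed → nullable.
- organization_id: part of the PRIMARY KEY, which implies NOT NULL → not nullable.
- expires_at: CHECK does not forbid NULL (a CHECK constraint passes when its expression is NULL) → nullable.

status, amount, name, expires_at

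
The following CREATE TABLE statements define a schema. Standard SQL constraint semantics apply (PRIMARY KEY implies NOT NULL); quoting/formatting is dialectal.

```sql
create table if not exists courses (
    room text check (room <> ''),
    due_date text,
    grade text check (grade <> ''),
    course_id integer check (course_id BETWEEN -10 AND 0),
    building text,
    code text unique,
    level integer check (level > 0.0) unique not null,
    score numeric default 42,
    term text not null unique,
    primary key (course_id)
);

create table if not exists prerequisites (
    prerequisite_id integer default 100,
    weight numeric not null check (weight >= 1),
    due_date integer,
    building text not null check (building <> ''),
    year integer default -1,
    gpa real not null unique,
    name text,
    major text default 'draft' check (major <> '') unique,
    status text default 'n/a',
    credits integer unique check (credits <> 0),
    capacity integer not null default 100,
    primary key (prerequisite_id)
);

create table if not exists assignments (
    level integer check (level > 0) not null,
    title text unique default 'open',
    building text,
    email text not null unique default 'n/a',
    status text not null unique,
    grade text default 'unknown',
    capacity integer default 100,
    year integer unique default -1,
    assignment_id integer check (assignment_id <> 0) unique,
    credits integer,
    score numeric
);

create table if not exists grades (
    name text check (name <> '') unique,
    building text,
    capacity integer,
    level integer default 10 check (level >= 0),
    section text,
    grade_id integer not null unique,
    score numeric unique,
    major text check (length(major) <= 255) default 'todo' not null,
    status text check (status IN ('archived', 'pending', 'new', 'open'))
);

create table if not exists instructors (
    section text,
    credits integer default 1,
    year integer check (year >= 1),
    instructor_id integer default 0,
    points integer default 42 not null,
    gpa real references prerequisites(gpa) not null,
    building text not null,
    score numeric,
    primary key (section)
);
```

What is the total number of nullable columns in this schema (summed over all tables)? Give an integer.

courses: 6 nullable (room, due_date, grade, building, code, score — PK (course_id) and explicit NOT NULL columns excluded).
prerequisites: 6 nullable (due_date, year, name, major, status, credits — PK (prerequisite_id) and explicit NOT NULL columns excluded).
assignments: 8 nullable (title, building, grade, capacity, year, assignment_id, credits, score — PK none and explicit NOT NULL columns excluded).
grades: 7 nullable (name, building, capacity, level, section, score, status — PK none and explicit NOT NULL columns excluded).
instructors: 4 nullable (credits, year, instructor_id, score — PK (section) and explicit NOT NULL columns excluded).
Total: 6 + 6 + 8 + 7 + 4 = 31.

31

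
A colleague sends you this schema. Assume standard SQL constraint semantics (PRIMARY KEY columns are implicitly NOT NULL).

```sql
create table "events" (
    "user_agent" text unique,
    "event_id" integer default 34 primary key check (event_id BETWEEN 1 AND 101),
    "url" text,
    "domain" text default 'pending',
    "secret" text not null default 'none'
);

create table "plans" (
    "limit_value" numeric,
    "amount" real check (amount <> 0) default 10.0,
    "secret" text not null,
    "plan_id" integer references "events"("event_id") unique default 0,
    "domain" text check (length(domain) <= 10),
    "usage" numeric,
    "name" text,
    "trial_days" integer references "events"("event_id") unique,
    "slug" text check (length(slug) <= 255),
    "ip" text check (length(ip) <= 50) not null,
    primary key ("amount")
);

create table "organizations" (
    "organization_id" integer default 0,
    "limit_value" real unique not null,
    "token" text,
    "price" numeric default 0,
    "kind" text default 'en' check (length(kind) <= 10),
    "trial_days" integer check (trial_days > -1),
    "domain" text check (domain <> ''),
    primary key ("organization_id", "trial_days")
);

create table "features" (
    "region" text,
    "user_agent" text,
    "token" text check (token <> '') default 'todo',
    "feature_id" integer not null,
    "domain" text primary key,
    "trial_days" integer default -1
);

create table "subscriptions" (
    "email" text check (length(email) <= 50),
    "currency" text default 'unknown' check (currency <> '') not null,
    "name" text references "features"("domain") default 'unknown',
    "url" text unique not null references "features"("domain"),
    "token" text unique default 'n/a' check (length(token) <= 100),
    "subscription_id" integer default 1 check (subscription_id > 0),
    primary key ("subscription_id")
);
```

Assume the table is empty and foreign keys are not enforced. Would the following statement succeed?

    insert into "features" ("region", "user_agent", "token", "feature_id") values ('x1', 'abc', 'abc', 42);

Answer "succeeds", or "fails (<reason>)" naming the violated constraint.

domain is omitted from the column list and has no DEFAULT, so it would receive NULL.
But domain is part of the PRIMARY KEY (implied NOT NULL).

fails (NOT NULL on domain)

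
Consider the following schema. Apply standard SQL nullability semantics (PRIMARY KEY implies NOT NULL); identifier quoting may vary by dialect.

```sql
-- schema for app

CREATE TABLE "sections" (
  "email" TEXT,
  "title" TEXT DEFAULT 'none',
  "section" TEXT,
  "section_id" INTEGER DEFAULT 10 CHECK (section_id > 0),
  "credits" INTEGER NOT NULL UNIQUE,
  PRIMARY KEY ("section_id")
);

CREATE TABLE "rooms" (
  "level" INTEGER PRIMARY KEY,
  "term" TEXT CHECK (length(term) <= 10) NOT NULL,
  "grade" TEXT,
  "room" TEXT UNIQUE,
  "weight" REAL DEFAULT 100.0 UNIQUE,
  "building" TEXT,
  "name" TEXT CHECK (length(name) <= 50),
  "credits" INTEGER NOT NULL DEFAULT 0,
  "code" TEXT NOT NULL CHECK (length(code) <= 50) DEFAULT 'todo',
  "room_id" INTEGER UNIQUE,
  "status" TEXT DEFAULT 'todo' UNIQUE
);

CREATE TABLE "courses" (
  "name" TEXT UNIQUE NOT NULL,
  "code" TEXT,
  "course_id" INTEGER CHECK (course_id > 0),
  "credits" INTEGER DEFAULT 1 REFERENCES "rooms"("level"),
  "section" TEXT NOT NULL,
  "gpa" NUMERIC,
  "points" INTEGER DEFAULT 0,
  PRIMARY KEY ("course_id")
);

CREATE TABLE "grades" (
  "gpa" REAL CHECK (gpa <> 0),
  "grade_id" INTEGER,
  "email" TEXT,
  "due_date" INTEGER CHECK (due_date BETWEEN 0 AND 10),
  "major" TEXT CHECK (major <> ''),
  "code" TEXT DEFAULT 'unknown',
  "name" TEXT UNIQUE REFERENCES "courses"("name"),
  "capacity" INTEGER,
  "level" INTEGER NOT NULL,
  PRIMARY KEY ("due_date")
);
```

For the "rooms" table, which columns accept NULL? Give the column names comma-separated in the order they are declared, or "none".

- level: part of the PRIMARY KEY, which implies NOT NULL → not nullable.
- term: declared NOT NULL → not nullable.
- grade: no NOT NULL constraint applies → nullable.
- room: UNIQUE does not imply NOT NULL → nullable.
- weight: UNIQUE does not imply NOT NULL → nullable.
- building: no NOT NULL constraint applies → nullable.
- name: CHECK does not forbid NULL (a CHECK constraint passes when its expression is NULL) → nullable.
- credits: declared NOT NULL → not nullable.
- code: declared NOT NULL → not nullable.
- room_id: UNIQUE does not imply NOT NULL → nullable.
- status: UNIQUE does not imply NOT NULL → nullable.

grade, room, weight, building, name, room_id, status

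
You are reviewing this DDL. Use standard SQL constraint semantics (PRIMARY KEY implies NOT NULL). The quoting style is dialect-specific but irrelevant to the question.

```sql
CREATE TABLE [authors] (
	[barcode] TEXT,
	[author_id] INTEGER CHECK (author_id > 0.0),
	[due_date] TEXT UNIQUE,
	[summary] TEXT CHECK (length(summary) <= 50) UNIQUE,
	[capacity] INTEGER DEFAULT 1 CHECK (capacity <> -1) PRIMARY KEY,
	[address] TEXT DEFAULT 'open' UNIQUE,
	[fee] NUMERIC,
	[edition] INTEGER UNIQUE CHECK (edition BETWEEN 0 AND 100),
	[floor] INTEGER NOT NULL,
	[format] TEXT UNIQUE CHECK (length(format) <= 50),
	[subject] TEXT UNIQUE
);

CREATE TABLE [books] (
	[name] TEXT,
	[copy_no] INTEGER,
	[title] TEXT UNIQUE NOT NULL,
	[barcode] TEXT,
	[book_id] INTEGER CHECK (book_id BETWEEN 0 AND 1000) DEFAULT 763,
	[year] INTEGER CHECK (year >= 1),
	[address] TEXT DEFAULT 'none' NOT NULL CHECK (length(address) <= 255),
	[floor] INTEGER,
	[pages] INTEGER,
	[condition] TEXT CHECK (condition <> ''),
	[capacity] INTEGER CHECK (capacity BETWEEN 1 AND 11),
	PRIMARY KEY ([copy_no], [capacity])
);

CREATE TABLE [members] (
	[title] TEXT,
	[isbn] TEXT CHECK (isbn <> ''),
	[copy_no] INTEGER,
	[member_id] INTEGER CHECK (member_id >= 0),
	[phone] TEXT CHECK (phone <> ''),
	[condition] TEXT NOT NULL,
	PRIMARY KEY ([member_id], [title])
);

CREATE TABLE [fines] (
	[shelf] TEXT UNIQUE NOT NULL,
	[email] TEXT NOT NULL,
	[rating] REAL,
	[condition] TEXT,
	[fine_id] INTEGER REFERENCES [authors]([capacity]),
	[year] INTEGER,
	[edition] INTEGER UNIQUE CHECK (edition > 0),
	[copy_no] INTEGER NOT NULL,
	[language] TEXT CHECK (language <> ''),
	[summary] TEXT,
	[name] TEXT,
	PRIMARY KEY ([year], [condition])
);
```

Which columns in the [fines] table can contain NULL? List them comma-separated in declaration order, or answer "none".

rating, fine_id, edition, language, summary, name

- shelf: declared NOT NULL → not nullable.
- email: declared NOT NULL → not nullable.
- rating: no NOT NULL constraint applies → nullable.
- condition: part of the PRIMARY KEY, which implies NOT NULL → not nullable.
- fine_id: a foreign key column may be NULL unless separately constrained → nullable.
- year: part of the PRIMARY KEY, which implies NOT NULL → not nullable.
- edition: CHECK does not forbid NULL (a CHECK constraint passes when its expression is NULL) → nullable.
- copy_no: declared NOT NULL → not nullable.
- language: CHECK does not forbid NULL (a CHECK constraint passes when its expression is NULL) → nullable.
- summary: no NOT NULL constraint applies → nullable.
- name: no NOT NULL constraint applies → nullable.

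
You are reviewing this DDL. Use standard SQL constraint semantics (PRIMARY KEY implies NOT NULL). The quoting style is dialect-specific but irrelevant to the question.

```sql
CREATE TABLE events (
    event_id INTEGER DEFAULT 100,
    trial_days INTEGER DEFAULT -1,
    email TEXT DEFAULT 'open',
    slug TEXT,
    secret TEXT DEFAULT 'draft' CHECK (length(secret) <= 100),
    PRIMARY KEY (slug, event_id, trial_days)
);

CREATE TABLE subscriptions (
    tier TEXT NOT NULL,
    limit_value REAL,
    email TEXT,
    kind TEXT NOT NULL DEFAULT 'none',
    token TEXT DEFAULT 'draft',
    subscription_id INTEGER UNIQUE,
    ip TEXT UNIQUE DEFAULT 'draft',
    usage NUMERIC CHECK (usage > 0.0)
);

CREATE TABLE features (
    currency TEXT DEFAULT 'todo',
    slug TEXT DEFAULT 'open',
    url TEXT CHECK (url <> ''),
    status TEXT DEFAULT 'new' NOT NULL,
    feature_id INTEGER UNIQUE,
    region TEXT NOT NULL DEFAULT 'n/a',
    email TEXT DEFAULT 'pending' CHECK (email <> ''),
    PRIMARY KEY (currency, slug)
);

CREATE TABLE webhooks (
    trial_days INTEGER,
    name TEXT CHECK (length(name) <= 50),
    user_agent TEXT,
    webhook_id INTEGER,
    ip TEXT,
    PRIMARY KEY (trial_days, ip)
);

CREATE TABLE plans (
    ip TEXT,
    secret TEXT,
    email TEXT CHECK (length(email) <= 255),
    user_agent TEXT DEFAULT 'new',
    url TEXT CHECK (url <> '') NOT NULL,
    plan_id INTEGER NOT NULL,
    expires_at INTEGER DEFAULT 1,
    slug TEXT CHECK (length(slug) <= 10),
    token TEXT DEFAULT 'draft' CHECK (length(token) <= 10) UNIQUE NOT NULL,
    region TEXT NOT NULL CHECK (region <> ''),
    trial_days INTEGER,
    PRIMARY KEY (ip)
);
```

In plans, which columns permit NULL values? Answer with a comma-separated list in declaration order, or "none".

- ip: part of the PRIMARY KEY, which implies NOT NULL → not nullable.
- secret: no NOT NULL constraint applies → nullable.
- email: CHECK does not forbid NULL (a CHECK constraint passes when its expression is NULL) → nullable.
- user_agent: DEFAULT only fills an omitted column; an explicit NULL is still allowed → nullable.
- url: declared NOT NULL → not nullable.
- plan_id: declared NOT NULL → not nullable.
- expires_at: DEFAULT only fills an omitted column; an explicit NULL is still allowed → nullable.
- slug: CHECK does not forbid NULL (a CHECK constraint passes when its expression is NULL) → nullable.
- token: declared NOT NULL → not nullable.
- region: declared NOT NULL → not nullable.
- trial_days: no NOT NULL constraint applies → nullable.

secret, email, user_agent, expires_at, slug, trial_days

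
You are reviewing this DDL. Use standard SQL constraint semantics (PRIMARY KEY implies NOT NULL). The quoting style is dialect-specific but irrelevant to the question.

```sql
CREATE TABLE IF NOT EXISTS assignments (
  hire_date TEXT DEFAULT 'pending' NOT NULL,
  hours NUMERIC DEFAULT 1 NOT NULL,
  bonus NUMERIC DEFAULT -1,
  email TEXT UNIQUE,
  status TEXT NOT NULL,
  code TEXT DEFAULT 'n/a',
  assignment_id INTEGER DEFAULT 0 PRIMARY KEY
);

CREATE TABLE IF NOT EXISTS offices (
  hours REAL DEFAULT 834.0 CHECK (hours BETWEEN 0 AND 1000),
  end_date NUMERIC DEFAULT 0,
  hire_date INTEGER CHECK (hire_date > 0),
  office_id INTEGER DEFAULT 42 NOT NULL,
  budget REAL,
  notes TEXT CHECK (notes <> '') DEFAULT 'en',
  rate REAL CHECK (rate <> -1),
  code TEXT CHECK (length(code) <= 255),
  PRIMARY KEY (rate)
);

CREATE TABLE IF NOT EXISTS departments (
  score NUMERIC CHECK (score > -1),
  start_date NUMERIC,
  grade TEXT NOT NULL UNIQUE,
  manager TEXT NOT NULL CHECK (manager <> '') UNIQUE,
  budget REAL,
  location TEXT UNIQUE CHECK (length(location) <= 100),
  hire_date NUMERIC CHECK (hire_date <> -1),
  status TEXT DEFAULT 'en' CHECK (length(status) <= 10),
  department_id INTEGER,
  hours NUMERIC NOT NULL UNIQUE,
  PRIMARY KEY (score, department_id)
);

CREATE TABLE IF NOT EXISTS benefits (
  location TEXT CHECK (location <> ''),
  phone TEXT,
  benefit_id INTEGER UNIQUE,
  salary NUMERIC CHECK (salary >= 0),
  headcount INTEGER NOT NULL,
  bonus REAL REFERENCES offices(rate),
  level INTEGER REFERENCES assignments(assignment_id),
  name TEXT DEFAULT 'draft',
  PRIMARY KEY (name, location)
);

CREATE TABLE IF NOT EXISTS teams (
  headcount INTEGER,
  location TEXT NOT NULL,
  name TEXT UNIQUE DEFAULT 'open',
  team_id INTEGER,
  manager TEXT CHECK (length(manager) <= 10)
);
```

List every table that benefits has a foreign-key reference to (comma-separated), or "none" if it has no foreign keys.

- bonus REFERENCES offices(rate).
- level REFERENCES assignments(assignment_id).

offices, assignments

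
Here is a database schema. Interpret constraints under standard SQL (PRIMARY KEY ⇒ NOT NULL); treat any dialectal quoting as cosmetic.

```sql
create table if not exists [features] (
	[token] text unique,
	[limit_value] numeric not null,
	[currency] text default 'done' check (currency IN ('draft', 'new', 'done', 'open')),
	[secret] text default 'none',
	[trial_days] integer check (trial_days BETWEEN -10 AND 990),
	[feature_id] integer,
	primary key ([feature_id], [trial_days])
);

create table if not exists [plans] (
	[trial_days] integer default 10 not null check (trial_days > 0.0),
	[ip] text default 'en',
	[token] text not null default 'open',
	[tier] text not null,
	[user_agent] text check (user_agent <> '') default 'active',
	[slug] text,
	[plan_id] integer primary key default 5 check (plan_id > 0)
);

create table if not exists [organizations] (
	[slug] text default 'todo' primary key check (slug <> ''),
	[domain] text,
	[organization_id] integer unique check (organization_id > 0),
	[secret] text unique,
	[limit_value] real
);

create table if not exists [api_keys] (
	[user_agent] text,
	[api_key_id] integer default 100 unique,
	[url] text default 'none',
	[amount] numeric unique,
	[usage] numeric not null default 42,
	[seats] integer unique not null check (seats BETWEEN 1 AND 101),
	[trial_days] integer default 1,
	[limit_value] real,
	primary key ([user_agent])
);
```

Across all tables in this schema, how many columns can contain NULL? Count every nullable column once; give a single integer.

15

features: 3 nullable (token, currency, secret — PK (feature_id, trial_days) and explicit NOT NULL columns excluded).
plans: 3 nullable (ip, user_agent, slug — PK (plan_id) and explicit NOT NULL columns excluded).
organizations: 4 nullable (domain, organization_id, secret, limit_value — PK (slug) and explicit NOT NULL columns excluded).
api_keys: 5 nullable (api_key_id, url, amount, trial_days, limit_value — PK (user_agent) and explicit NOT NULL columns excluded).
Total: 3 + 3 + 4 + 5 = 15.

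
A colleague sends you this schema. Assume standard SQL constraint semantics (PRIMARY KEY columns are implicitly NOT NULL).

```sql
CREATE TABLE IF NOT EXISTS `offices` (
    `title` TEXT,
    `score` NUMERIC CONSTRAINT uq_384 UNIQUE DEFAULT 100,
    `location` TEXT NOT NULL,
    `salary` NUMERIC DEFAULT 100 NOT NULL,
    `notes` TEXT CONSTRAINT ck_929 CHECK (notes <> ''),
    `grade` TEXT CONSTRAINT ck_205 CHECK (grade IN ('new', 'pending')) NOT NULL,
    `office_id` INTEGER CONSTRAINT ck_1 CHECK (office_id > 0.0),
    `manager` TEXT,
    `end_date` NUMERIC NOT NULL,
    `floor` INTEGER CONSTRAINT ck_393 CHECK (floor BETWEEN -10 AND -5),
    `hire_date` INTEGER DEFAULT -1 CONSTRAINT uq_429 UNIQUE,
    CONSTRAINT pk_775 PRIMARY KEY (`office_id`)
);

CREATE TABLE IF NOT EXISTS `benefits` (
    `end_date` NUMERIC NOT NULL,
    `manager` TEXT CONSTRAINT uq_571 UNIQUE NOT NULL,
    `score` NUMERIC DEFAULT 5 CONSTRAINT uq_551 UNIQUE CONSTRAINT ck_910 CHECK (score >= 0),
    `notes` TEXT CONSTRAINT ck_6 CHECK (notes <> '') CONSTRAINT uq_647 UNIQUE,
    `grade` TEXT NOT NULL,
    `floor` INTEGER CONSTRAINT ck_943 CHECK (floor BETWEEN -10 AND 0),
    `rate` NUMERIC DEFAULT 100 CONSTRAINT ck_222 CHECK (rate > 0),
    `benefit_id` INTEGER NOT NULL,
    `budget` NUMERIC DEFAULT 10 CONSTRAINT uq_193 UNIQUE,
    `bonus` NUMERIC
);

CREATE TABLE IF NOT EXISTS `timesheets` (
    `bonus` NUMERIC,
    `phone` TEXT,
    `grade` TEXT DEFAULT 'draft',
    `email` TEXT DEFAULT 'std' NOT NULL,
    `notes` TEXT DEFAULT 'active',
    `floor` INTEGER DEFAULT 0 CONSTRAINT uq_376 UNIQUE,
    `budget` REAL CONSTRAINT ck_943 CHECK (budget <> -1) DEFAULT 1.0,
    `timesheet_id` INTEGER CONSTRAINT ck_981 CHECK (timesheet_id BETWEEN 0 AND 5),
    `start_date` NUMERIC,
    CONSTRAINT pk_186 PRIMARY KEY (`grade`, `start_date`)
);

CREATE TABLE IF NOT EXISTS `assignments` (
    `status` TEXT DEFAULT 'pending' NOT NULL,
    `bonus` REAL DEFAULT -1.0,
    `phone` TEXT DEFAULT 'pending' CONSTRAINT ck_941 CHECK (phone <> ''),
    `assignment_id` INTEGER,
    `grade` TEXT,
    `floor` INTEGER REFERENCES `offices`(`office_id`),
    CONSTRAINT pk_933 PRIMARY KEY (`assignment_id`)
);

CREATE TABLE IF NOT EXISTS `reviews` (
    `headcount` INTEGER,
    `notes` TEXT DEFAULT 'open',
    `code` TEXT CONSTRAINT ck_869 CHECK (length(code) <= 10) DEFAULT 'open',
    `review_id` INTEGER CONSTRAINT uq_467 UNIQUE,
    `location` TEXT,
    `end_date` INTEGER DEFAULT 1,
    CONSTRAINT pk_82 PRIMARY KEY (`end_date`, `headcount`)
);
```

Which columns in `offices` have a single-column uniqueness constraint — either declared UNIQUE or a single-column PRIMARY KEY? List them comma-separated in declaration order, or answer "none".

score, office_id, hire_date

- title: no UNIQUE or single-column PK constraint.
- score: declared UNIQUE → unique.
- location: no UNIQUE or single-column PK constraint.
- salary: no UNIQUE or single-column PK constraint.
- notes: no UNIQUE or single-column PK constraint.
- grade: no UNIQUE or single-column PK constraint.
- office_id: single-column PRIMARY KEY → unique.
- manager: no UNIQUE or single-column PK constraint.
- end_date: no UNIQUE or single-column PK constraint.
- floor: no UNIQUE or single-column PK constraint.
- hire_date: declared UNIQUE → unique.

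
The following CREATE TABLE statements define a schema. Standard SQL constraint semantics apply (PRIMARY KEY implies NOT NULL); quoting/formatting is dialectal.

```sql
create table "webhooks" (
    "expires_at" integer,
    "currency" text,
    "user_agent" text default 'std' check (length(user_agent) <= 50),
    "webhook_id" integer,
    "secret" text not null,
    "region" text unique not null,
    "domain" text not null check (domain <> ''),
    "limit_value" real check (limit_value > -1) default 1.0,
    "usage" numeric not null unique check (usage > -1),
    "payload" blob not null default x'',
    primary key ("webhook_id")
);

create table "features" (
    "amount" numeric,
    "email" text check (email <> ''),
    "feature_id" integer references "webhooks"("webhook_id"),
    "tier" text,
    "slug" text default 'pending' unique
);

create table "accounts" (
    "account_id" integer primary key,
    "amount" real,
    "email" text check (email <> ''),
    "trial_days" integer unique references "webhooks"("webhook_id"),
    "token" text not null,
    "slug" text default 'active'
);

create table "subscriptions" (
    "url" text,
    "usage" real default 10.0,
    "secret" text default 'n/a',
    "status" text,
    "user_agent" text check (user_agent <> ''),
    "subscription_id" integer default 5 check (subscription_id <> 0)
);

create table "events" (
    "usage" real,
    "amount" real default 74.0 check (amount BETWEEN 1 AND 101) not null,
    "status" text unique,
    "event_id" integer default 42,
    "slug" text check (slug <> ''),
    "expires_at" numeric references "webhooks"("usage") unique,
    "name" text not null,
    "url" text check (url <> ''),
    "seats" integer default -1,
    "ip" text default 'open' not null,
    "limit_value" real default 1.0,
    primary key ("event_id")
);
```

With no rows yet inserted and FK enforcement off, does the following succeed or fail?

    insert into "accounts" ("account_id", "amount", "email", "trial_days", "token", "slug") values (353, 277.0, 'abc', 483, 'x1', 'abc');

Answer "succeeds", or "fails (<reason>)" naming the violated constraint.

succeeds

NOT NULL columns: account_id is supplied; token is supplied.
CHECK constraints: 'abc' satisfies (email <> '').
No constraint is violated.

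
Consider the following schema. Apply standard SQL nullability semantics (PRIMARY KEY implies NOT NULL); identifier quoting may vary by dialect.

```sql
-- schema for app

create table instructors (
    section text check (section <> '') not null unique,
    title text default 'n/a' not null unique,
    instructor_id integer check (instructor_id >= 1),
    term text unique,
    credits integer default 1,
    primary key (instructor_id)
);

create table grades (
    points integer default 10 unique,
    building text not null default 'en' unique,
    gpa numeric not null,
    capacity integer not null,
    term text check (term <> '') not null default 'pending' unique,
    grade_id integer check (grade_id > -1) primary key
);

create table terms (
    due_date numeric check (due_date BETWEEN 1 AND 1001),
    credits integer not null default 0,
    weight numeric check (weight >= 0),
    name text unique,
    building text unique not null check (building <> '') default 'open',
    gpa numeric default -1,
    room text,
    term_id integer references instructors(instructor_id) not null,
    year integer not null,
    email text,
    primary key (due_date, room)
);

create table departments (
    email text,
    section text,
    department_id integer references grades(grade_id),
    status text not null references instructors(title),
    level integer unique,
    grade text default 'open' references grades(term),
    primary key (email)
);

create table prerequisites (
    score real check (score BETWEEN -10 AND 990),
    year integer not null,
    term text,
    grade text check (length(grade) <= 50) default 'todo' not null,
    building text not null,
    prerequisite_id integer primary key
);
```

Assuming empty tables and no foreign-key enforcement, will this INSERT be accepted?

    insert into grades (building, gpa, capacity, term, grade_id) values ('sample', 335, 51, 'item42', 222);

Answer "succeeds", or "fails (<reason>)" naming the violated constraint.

NOT NULL columns: building is supplied; capacity is supplied; gpa is supplied; grade_id is supplied; term is supplied.
CHECK constraints: 'item42' satisfies (term <> ''); 222 satisfies (grade_id > -1).
No constraint is violated.

succeeds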